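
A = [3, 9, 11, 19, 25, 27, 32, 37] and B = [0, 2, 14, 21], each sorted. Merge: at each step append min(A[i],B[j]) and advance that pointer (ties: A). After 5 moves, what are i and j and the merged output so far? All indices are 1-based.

i=4, j=3, merged so far=[0, 2, 3, 9, 11]

[i=1,j=1] A[i]=3>B[j]=0 take 0 → j++
[i=1,j=2] A[i]=3>B[j]=2 take 2 → j++
[i=1,j=3] A[i]=3<=B[j]=14 take 3 → i++
[i=2,j=3] A[i]=9<=B[j]=14 take 9 → i++
[i=3,j=3] A[i]=11<=B[j]=14 take 11 → i++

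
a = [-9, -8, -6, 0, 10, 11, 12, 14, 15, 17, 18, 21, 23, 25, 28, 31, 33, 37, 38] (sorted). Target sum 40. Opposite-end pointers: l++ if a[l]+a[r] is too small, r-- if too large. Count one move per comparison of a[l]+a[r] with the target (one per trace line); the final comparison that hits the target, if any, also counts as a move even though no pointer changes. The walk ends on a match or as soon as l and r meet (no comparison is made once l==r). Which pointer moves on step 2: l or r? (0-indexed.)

[0,18] -9+38=29 <40 → l++
[1,18] -8+38=30 <40 → l++

l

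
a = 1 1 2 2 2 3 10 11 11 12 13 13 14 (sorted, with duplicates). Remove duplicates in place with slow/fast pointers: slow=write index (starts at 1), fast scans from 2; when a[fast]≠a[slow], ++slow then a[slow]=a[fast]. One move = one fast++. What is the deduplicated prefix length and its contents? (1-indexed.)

length 8; prefix = [1, 2, 3, 10, 11, 12, 13, 14]

(s=1,f=2) a[fast]=1=a[slow] dup → fast++
(s=1,f=3) a[fast]=2≠a[slow]=1 write a[2]=2 → slow++,fast++
(s=2,f=4) a[fast]=2=a[slow] dup → fast++
(s=2,f=5) a[fast]=2=a[slow] dup → fast++
(s=2,f=6) a[fast]=3≠a[slow]=2 write a[3]=3 → slow++,fast++
(s=3,f=7) a[fast]=10≠a[slow]=3 write a[4]=10 → slow++,fast++
(s=4,f=8) a[fast]=11≠a[slow]=10 write a[5]=11 → slow++,fast++
(s=5,f=9) a[fast]=11=a[slow] dup → fast++
(s=5,f=10) a[fast]=12≠a[slow]=11 write a[6]=12 → slow++,fast++
(s=6,f=11) a[fast]=13≠a[slow]=12 write a[7]=13 → slow++,fast++
(s=7,f=12) a[fast]=13=a[slow] dup → fast++
(s=7,f=13) a[fast]=14≠a[slow]=13 write a[8]=14 → slow++,fast++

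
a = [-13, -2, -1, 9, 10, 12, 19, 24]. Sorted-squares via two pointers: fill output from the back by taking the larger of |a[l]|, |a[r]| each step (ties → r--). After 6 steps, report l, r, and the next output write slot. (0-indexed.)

l=1, r=2, next write slot=1

l=0 r=7: |-13|<=|24| out[7]=576, r--
l=0 r=6: |-13|<=|19| out[6]=361, r--
l=0 r=5: |-13|>|12| out[5]=169, l++
l=1 r=5: |-2|<=|12| out[4]=144, r--
l=1 r=4: |-2|<=|10| out[3]=100, r--
l=1 r=3: |-2|<=|9| out[2]=81, r--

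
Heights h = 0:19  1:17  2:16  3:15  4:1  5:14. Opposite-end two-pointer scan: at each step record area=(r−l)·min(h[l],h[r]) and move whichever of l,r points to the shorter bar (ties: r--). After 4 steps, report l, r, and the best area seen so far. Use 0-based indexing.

l=0, r=1, best area=70

l=0 r=5: min(19,14)*5=70 best=70 *, r--
l=0 r=4: min(19,1)*4=4 best=70, r--
l=0 r=3: min(19,15)*3=45 best=70, r--
l=0 r=2: min(19,16)*2=32 best=70, r--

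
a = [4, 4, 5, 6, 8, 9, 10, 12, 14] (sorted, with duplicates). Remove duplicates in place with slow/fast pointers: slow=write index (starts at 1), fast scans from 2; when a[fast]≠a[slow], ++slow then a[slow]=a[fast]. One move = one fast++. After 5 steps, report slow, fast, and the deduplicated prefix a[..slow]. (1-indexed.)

slow=5, fast=7, prefix=[4, 5, 6, 8, 9]

(s=1,f=2) a[fast]=4=a[slow] dup → fast++
(s=1,f=3) a[fast]=5≠a[slow]=4 write a[2]=5 → slow++,fast++
(s=2,f=4) a[fast]=6≠a[slow]=5 write a[3]=6 → slow++,fast++
(s=3,f=5) a[fast]=8≠a[slow]=6 write a[4]=8 → slow++,fast++
(s=4,f=6) a[fast]=9≠a[slow]=8 write a[5]=9 → slow++,fast++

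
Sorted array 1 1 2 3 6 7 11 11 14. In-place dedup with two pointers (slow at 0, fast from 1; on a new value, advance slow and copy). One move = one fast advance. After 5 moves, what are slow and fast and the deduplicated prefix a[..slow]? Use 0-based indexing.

slow=4, fast=6, prefix=[1, 2, 3, 6, 7]

slow=0 fast=1: a[fast]=1=a[slow] dup, fast++
slow=0 fast=2: a[fast]=2≠a[slow]=1 write a[1]=2, slow++,fast++
slow=1 fast=3: a[fast]=3≠a[slow]=2 write a[2]=3, slow++,fast++
slow=2 fast=4: a[fast]=6≠a[slow]=3 write a[3]=6, slow++,fast++
slow=3 fast=5: a[fast]=7≠a[slow]=6 write a[4]=7, slow++,fast++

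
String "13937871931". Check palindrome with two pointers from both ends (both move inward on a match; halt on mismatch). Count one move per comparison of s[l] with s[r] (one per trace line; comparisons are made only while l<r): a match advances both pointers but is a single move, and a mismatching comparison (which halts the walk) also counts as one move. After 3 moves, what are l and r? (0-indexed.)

l=3, r=7

[0,10] '1'=='1' → l++,r--
[1,9] '3'=='3' → l++,r--
[2,8] '9'=='9' → l++,r--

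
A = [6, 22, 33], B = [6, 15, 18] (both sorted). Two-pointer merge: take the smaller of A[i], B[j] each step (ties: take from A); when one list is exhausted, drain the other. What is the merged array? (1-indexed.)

i=1 j=1: A[i]=6<=B[j]=6 take 6, i++
i=2 j=1: A[i]=22>B[j]=6 take 6, j++
i=2 j=2: A[i]=22>B[j]=15 take 15, j++
i=2 j=3: A[i]=22>B[j]=18 take 18, j++
i=2 j=4: B done, take A[i]=22, i++
i=3 j=4: B done, take A[i]=33, i++

[6, 6, 15, 18, 22, 33]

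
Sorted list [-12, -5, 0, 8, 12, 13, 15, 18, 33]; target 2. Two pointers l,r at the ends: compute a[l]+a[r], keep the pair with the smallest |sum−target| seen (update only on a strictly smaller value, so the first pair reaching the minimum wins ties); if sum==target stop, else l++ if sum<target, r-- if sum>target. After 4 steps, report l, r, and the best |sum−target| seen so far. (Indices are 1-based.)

[1,9] -12+33=21 d=19 * → r--
[1,8] -12+18=6 d=4 * → r--
[1,7] -12+15=3 d=1 * → r--
[1,6] -12+13=1 d=1 → l++

l=2, r=6, best |Δ|=1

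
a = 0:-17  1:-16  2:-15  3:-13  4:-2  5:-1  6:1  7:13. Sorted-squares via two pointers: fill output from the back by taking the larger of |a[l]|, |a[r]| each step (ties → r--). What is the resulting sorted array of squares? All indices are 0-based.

[0,7] |-17|>|13| out[7]=289 → l++
[1,7] |-16|>|13| out[6]=256 → l++
[2,7] |-15|>|13| out[5]=225 → l++
[3,7] |-13|<=|13| out[4]=169 → r--
[3,6] |-13|>|1| out[3]=169 → l++
[4,6] |-2|>|1| out[2]=4 → l++
[5,6] |-1|<=|1| out[1]=1 → r--
[5,5] |-1|<=|-1| out[0]=1 → r--

[1, 1, 4, 169, 169, 225, 256, 289]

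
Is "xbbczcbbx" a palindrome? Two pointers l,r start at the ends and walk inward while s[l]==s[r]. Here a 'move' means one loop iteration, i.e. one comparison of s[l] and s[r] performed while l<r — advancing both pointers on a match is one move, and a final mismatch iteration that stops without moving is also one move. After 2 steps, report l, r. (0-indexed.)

l=0 r=8: 'x'=='x', l++,r--
l=1 r=7: 'b'=='b', l++,r--

l=2, r=6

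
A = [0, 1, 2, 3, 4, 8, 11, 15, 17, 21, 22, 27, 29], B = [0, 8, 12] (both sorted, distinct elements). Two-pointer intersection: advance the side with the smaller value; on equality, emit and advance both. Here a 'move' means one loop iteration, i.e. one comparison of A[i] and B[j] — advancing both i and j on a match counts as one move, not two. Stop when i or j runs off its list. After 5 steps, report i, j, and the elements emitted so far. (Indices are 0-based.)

i=5, j=1, emitted=[0]

[i=0,j=0] 0==0 emit → i++,j++
[i=1,j=1] 1<8 → i++
[i=2,j=1] 2<8 → i++
[i=3,j=1] 3<8 → i++
[i=4,j=1] 4<8 → i++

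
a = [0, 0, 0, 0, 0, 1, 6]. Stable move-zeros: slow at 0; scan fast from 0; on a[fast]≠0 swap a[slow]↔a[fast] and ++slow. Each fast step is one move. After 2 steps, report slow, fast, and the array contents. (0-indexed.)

slow=0 fast=0: a[fast]=0, fast++
slow=0 fast=1: a[fast]=0, fast++

slow=0, fast=2, a=[0, 0, 0, 0, 0, 1, 6]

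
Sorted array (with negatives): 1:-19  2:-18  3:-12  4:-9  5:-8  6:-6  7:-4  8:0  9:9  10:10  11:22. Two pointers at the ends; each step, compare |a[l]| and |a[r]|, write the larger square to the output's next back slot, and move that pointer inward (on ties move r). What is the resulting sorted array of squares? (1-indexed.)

[1,11] |-19|<=|22| out[11]=484 → r--
[1,10] |-19|>|10| out[10]=361 → l++
[2,10] |-18|>|10| out[9]=324 → l++
[3,10] |-12|>|10| out[8]=144 → l++
[4,10] |-9|<=|10| out[7]=100 → r--
[4,9] |-9|<=|9| out[6]=81 → r--
[4,8] |-9|>|0| out[5]=81 → l++
[5,8] |-8|>|0| out[4]=64 → l++
[6,8] |-6|>|0| out[3]=36 → l++
[7,8] |-4|>|0| out[2]=16 → l++
[8,8] |0|<=|0| out[1]=0 → r--

[0, 16, 36, 64, 81, 81, 100, 144, 324, 361, 484]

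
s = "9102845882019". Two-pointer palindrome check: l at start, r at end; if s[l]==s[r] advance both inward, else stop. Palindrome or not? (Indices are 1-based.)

not a palindrome (mismatch at 6,8)

[1,13] '9'=='9' → l++,r--
[2,12] '1'=='1' → l++,r--
[3,11] '0'=='0' → l++,r--
[4,10] '2'=='2' → l++,r--
[5,9] '8'=='8' → l++,r--
[6,8] '4'!='8' → stop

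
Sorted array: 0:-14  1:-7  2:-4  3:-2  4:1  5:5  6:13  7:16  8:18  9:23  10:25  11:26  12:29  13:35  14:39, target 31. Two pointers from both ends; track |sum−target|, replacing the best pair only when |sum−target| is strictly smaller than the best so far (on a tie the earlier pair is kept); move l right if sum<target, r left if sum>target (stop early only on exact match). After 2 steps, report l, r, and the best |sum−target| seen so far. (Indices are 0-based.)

l=1, r=13, best |Δ|=1

l=0 r=14: -14+39=25 d=6 *, l++
l=1 r=14: -7+39=32 d=1 *, r--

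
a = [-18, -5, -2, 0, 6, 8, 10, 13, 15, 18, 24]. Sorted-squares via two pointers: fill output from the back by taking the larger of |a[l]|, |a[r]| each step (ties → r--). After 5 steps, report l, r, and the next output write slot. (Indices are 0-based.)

[0,10] |-18|<=|24| out[10]=576 → r--
[0,9] |-18|<=|18| out[9]=324 → r--
[0,8] |-18|>|15| out[8]=324 → l++
[1,8] |-5|<=|15| out[7]=225 → r--
[1,7] |-5|<=|13| out[6]=169 → r--

l=1, r=6, next write slot=5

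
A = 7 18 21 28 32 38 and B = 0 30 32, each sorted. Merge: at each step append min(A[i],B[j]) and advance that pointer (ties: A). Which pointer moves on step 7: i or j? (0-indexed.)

[i=0,j=0] A[i]=7>B[j]=0 take 0 → j++
[i=0,j=1] A[i]=7<=B[j]=30 take 7 → i++
[i=1,j=1] A[i]=18<=B[j]=30 take 18 → i++
[i=2,j=1] A[i]=21<=B[j]=30 take 21 → i++
[i=3,j=1] A[i]=28<=B[j]=30 take 28 → i++
[i=4,j=1] A[i]=32>B[j]=30 take 30 → j++
[i=4,j=2] A[i]=32<=B[j]=32 take 32 → i++

i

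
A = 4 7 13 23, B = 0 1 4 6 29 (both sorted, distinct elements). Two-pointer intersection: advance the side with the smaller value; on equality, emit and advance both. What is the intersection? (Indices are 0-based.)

intersection = [4]

[i=0,j=0] 4>0 → j++
[i=0,j=1] 4>1 → j++
[i=0,j=2] 4==4 emit → i++,j++
[i=1,j=3] 7>6 → j++
[i=1,j=4] 7<29 → i++
[i=2,j=4] 13<29 → i++
[i=3,j=4] 23<29 → i++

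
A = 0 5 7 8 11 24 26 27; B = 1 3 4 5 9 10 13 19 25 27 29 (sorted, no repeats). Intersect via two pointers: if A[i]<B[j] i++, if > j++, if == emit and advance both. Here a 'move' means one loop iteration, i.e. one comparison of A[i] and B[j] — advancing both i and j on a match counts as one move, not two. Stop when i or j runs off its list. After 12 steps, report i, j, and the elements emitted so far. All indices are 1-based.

i=1 j=1: 0<1, i++
i=2 j=1: 5>1, j++
i=2 j=2: 5>3, j++
i=2 j=3: 5>4, j++
i=2 j=4: 5==5 emit, i++,j++
i=3 j=5: 7<9, i++
i=4 j=5: 8<9, i++
i=5 j=5: 11>9, j++
i=5 j=6: 11>10, j++
i=5 j=7: 11<13, i++
i=6 j=7: 24>13, j++
i=6 j=8: 24>19, j++

i=6, j=9, emitted=[5]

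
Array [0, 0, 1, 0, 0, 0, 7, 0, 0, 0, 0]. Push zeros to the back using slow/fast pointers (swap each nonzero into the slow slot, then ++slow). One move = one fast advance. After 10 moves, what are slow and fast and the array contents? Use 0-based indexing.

slow=2, fast=10, a=[1, 7, 0, 0, 0, 0, 0, 0, 0, 0, 0]

slow=0 fast=0: a[fast]=0, fast++
slow=0 fast=1: a[fast]=0, fast++
slow=0 fast=2: a[fast]=1≠0 swap→a[0]=1, slow++,fast++
slow=1 fast=3: a[fast]=0, fast++
slow=1 fast=4: a[fast]=0, fast++
slow=1 fast=5: a[fast]=0, fast++
slow=1 fast=6: a[fast]=7≠0 swap→a[1]=7, slow++,fast++
slow=2 fast=7: a[fast]=0, fast++
slow=2 fast=8: a[fast]=0, fast++
slow=2 fast=9: a[fast]=0, fast++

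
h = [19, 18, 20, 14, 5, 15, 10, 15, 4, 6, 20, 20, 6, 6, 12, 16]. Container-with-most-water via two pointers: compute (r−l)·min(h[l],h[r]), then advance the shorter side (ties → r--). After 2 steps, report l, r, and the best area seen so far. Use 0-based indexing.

l=0 r=15: min(19,16)*15=240 best=240 *, r--
l=0 r=14: min(19,12)*14=168 best=240, r--

l=0, r=13, best area=240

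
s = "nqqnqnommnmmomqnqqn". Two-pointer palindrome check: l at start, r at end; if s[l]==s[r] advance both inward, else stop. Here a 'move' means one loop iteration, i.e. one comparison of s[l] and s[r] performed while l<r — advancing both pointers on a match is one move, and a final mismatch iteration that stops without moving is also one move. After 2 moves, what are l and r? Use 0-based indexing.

[0,18] 'n'=='n' → l++,r--
[1,17] 'q'=='q' → l++,r--

l=2, r=16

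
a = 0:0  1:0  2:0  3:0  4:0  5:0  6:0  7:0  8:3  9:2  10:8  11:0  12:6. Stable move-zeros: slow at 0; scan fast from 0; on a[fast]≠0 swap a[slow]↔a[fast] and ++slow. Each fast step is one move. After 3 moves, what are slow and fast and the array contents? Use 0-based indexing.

slow=0 fast=0: a[fast]=0, fast++
slow=0 fast=1: a[fast]=0, fast++
slow=0 fast=2: a[fast]=0, fast++

slow=0, fast=3, a=[0, 0, 0, 0, 0, 0, 0, 0, 3, 2, 8, 0, 6]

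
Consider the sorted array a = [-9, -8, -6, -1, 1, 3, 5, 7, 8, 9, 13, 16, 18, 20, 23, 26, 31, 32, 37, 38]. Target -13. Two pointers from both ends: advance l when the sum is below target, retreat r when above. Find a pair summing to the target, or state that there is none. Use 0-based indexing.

l=0 r=19: -9+38=29 >-13, r--
l=0 r=18: -9+37=28 >-13, r--
l=0 r=17: -9+32=23 >-13, r--
l=0 r=16: -9+31=22 >-13, r--
l=0 r=15: -9+26=17 >-13, r--
l=0 r=14: -9+23=14 >-13, r--
l=0 r=13: -9+20=11 >-13, r--
l=0 r=12: -9+18=9 >-13, r--
l=0 r=11: -9+16=7 >-13, r--
l=0 r=10: -9+13=4 >-13, r--
l=0 r=9: -9+9=0 >-13, r--
l=0 r=8: -9+8=-1 >-13, r--
l=0 r=7: -9+7=-2 >-13, r--
l=0 r=6: -9+5=-4 >-13, r--
l=0 r=5: -9+3=-6 >-13, r--
l=0 r=4: -9+1=-8 >-13, r--
l=0 r=3: -9+-1=-10 >-13, r--
l=0 r=2: -9+-6=-15 <-13, l++
l=1 r=2: -8+-6=-14 <-13, l++

no pair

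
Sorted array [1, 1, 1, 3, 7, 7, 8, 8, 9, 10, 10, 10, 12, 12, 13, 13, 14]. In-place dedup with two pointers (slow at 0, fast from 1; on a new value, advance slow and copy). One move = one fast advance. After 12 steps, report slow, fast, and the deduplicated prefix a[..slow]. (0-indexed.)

(s=0,f=1) a[fast]=1=a[slow] dup → fast++
(s=0,f=2) a[fast]=1=a[slow] dup → fast++
(s=0,f=3) a[fast]=3≠a[slow]=1 write a[1]=3 → slow++,fast++
(s=1,f=4) a[fast]=7≠a[slow]=3 write a[2]=7 → slow++,fast++
(s=2,f=5) a[fast]=7=a[slow] dup → fast++
(s=2,f=6) a[fast]=8≠a[slow]=7 write a[3]=8 → slow++,fast++
(s=3,f=7) a[fast]=8=a[slow] dup → fast++
(s=3,f=8) a[fast]=9≠a[slow]=8 write a[4]=9 → slow++,fast++
(s=4,f=9) a[fast]=10≠a[slow]=9 write a[5]=10 → slow++,fast++
(s=5,f=10) a[fast]=10=a[slow] dup → fast++
(s=5,f=11) a[fast]=10=a[slow] dup → fast++
(s=5,f=12) a[fast]=12≠a[slow]=10 write a[6]=12 → slow++,fast++

slow=6, fast=13, prefix=[1, 3, 7, 8, 9, 10, 12]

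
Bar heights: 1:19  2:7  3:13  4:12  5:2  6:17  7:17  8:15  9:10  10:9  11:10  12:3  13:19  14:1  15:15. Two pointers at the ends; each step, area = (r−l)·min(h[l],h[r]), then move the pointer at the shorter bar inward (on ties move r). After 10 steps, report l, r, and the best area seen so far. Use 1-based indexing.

l=1 r=15: min(19,15)*14=210 best=210 *, r--
l=1 r=14: min(19,1)*13=13 best=210, r--
l=1 r=13: min(19,19)*12=228 best=228 *, r--
l=1 r=12: min(19,3)*11=33 best=228, r--
l=1 r=11: min(19,10)*10=100 best=228, r--
l=1 r=10: min(19,9)*9=81 best=228, r--
l=1 r=9: min(19,10)*8=80 best=228, r--
l=1 r=8: min(19,15)*7=105 best=228, r--
l=1 r=7: min(19,17)*6=102 best=228, r--
l=1 r=6: min(19,17)*5=85 best=228, r--

l=1, r=5, best area=228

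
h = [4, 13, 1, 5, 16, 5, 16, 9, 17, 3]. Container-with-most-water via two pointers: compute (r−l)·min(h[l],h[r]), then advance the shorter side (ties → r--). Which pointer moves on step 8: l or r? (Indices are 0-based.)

l

l=0 r=9: min(4,3)*9=27 best=27 *, r--
l=0 r=8: min(4,17)*8=32 best=32 *, l++
l=1 r=8: min(13,17)*7=91 best=91 *, l++
l=2 r=8: min(1,17)*6=6 best=91, l++
l=3 r=8: min(5,17)*5=25 best=91, l++
l=4 r=8: min(16,17)*4=64 best=91, l++
l=5 r=8: min(5,17)*3=15 best=91, l++
l=6 r=8: min(16,17)*2=32 best=91, l++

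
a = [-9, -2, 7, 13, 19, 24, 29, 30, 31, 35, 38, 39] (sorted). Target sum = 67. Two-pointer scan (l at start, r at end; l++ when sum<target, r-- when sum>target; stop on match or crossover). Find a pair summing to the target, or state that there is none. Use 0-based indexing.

l=0 r=11: -9+39=30 <67, l++
l=1 r=11: -2+39=37 <67, l++
l=2 r=11: 7+39=46 <67, l++
l=3 r=11: 13+39=52 <67, l++
l=4 r=11: 19+39=58 <67, l++
l=5 r=11: 24+39=63 <67, l++
l=6 r=11: 29+39=68 >67, r--
l=6 r=10: 29+38=67, found

(29, 38)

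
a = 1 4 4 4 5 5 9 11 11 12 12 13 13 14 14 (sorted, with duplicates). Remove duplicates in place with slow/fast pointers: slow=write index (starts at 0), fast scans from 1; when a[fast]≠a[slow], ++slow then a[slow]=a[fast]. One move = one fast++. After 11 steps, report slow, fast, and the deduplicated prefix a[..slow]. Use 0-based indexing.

slow=6, fast=12, prefix=[1, 4, 5, 9, 11, 12, 13]

(s=0,f=1) a[fast]=4≠a[slow]=1 write a[1]=4 → slow++,fast++
(s=1,f=2) a[fast]=4=a[slow] dup → fast++
(s=1,f=3) a[fast]=4=a[slow] dup → fast++
(s=1,f=4) a[fast]=5≠a[slow]=4 write a[2]=5 → slow++,fast++
(s=2,f=5) a[fast]=5=a[slow] dup → fast++
(s=2,f=6) a[fast]=9≠a[slow]=5 write a[3]=9 → slow++,fast++
(s=3,f=7) a[fast]=11≠a[slow]=9 write a[4]=11 → slow++,fast++
(s=4,f=8) a[fast]=11=a[slow] dup → fast++
(s=4,f=9) a[fast]=12≠a[slow]=11 write a[5]=12 → slow++,fast++
(s=5,f=10) a[fast]=12=a[slow] dup → fast++
(s=5,f=11) a[fast]=13≠a[slow]=12 write a[6]=13 → slow++,fast++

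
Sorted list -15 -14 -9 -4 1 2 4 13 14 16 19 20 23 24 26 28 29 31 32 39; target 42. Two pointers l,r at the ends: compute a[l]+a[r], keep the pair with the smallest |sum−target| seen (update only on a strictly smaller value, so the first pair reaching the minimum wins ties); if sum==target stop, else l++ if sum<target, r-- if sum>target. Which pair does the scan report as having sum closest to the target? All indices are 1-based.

l=1 r=20: -15+39=24 d=18 *, l++
l=2 r=20: -14+39=25 d=17 *, l++
l=3 r=20: -9+39=30 d=12 *, l++
l=4 r=20: -4+39=35 d=7 *, l++
l=5 r=20: 1+39=40 d=2 *, l++
l=6 r=20: 2+39=41 d=1 *, l++
l=7 r=20: 4+39=43 d=1, r--
l=7 r=19: 4+32=36 d=6, l++
l=8 r=19: 13+32=45 d=3, r--
l=8 r=18: 13+31=44 d=2, r--
l=8 r=17: 13+29=42 d=0 *, stop

pair (13, 29) with sum 42 (|Δ|=0)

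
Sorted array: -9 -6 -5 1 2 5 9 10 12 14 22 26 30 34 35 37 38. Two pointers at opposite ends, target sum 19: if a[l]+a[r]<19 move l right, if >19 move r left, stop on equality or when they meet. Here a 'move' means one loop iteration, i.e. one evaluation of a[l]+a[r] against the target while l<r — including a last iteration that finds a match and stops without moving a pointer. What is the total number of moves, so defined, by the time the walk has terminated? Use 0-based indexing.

l=0 r=16: -9+38=29 >19, r--
l=0 r=15: -9+37=28 >19, r--
l=0 r=14: -9+35=26 >19, r--
l=0 r=13: -9+34=25 >19, r--
l=0 r=12: -9+30=21 >19, r--
l=0 r=11: -9+26=17 <19, l++
l=1 r=11: -6+26=20 >19, r--
l=1 r=10: -6+22=16 <19, l++
l=2 r=10: -5+22=17 <19, l++
l=3 r=10: 1+22=23 >19, r--
l=3 r=9: 1+14=15 <19, l++
l=4 r=9: 2+14=16 <19, l++
l=5 r=9: 5+14=19, found

13 moves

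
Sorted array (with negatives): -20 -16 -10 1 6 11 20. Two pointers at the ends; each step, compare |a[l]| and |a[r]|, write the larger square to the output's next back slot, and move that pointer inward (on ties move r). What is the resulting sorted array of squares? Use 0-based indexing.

[1, 36, 100, 121, 256, 400, 400]

[0,6] |-20|<=|20| out[6]=400 → r--
[0,5] |-20|>|11| out[5]=400 → l++
[1,5] |-16|>|11| out[4]=256 → l++
[2,5] |-10|<=|11| out[3]=121 → r--
[2,4] |-10|>|6| out[2]=100 → l++
[3,4] |1|<=|6| out[1]=36 → r--
[3,3] |1|<=|1| out[0]=1 → r--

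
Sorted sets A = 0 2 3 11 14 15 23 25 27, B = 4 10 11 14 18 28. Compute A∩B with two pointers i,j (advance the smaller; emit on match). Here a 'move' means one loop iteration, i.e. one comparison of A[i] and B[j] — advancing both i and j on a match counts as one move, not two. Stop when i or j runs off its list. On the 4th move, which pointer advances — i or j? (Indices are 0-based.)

[i=0,j=0] 0<4 → i++
[i=1,j=0] 2<4 → i++
[i=2,j=0] 3<4 → i++
[i=3,j=0] 11>4 → j++

j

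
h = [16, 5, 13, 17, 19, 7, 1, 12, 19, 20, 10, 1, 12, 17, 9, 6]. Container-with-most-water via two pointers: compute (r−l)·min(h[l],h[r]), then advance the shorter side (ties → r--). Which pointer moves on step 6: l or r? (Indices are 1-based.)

[1,16] min(16,6)*15=90 best=90 * → r--
[1,15] min(16,9)*14=126 best=126 * → r--
[1,14] min(16,17)*13=208 best=208 * → l++
[2,14] min(5,17)*12=60 best=208 → l++
[3,14] min(13,17)*11=143 best=208 → l++
[4,14] min(17,17)*10=170 best=208 → r--

r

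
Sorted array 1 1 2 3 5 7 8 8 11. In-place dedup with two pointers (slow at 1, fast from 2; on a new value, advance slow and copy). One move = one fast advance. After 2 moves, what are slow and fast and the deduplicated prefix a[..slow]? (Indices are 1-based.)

slow=2, fast=4, prefix=[1, 2]

(s=1,f=2) a[fast]=1=a[slow] dup → fast++
(s=1,f=3) a[fast]=2≠a[slow]=1 write a[2]=2 → slow++,fast++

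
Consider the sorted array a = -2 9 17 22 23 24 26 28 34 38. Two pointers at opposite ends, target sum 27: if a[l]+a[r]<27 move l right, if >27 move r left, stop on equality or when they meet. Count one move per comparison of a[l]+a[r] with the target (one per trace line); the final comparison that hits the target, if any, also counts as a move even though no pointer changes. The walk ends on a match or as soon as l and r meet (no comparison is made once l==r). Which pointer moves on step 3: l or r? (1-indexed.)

l

[1,10] -2+38=36 >27 → r--
[1,9] -2+34=32 >27 → r--
[1,8] -2+28=26 <27 → l++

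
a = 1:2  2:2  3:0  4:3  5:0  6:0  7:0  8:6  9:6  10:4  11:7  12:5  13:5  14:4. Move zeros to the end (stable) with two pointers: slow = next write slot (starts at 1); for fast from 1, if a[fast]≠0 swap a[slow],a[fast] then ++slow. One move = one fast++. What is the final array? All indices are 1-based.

[2, 2, 3, 6, 6, 4, 7, 5, 5, 4, 0, 0, 0, 0]

slow=1 fast=1: a[fast]=2≠0 swap→a[1]=2, slow++,fast++
slow=2 fast=2: a[fast]=2≠0 swap→a[2]=2, slow++,fast++
slow=3 fast=3: a[fast]=0, fast++
slow=3 fast=4: a[fast]=3≠0 swap→a[3]=3, slow++,fast++
slow=4 fast=5: a[fast]=0, fast++
slow=4 fast=6: a[fast]=0, fast++
slow=4 fast=7: a[fast]=0, fast++
slow=4 fast=8: a[fast]=6≠0 swap→a[4]=6, slow++,fast++
slow=5 fast=9: a[fast]=6≠0 swap→a[5]=6, slow++,fast++
slow=6 fast=10: a[fast]=4≠0 swap→a[6]=4, slow++,fast++
slow=7 fast=11: a[fast]=7≠0 swap→a[7]=7, slow++,fast++
slow=8 fast=12: a[fast]=5≠0 swap→a[8]=5, slow++,fast++
slow=9 fast=13: a[fast]=5≠0 swap→a[9]=5, slow++,fast++
slow=10 fast=14: a[fast]=4≠0 swap→a[10]=4, slow++,fast++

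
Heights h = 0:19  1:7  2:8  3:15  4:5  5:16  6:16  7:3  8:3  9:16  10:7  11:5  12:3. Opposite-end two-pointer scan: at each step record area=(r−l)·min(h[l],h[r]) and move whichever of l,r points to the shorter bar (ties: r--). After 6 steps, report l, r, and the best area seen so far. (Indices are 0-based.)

l=0, r=6, best area=144

l=0 r=12: min(19,3)*12=36 best=36 *, r--
l=0 r=11: min(19,5)*11=55 best=55 *, r--
l=0 r=10: min(19,7)*10=70 best=70 *, r--
l=0 r=9: min(19,16)*9=144 best=144 *, r--
l=0 r=8: min(19,3)*8=24 best=144, r--
l=0 r=7: min(19,3)*7=21 best=144, r--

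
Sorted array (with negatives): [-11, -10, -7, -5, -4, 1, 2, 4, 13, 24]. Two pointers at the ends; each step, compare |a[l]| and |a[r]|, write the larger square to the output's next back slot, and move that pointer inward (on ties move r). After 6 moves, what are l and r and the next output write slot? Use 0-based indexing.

l=0 r=9: |-11|<=|24| out[9]=576, r--
l=0 r=8: |-11|<=|13| out[8]=169, r--
l=0 r=7: |-11|>|4| out[7]=121, l++
l=1 r=7: |-10|>|4| out[6]=100, l++
l=2 r=7: |-7|>|4| out[5]=49, l++
l=3 r=7: |-5|>|4| out[4]=25, l++

l=4, r=7, next write slot=3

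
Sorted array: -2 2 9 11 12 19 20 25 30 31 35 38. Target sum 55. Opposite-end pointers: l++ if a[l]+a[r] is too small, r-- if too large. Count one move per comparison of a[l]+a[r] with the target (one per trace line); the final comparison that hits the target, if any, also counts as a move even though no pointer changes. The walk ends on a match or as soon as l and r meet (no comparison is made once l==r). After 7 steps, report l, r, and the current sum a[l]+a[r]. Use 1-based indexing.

l=7, r=11, sum=55

l=1 r=12: -2+38=36 <55, l++
l=2 r=12: 2+38=40 <55, l++
l=3 r=12: 9+38=47 <55, l++
l=4 r=12: 11+38=49 <55, l++
l=5 r=12: 12+38=50 <55, l++
l=6 r=12: 19+38=57 >55, r--
l=6 r=11: 19+35=54 <55, l++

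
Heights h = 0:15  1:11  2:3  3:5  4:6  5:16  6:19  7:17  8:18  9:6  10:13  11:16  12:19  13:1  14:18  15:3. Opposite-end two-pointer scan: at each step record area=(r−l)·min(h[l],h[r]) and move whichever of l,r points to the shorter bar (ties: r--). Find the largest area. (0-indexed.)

max area = 210

[0,15] min(15,3)*15=45 best=45 * → r--
[0,14] min(15,18)*14=210 best=210 * → l++
[1,14] min(11,18)*13=143 best=210 → l++
[2,14] min(3,18)*12=36 best=210 → l++
[3,14] min(5,18)*11=55 best=210 → l++
[4,14] min(6,18)*10=60 best=210 → l++
[5,14] min(16,18)*9=144 best=210 → l++
[6,14] min(19,18)*8=144 best=210 → r--
[6,13] min(19,1)*7=7 best=210 → r--
[6,12] min(19,19)*6=114 best=210 → r--
[6,11] min(19,16)*5=80 best=210 → r--
[6,10] min(19,13)*4=52 best=210 → r--
[6,9] min(19,6)*3=18 best=210 → r--
[6,8] min(19,18)*2=36 best=210 → r--
[6,7] min(19,17)*1=17 best=210 → r--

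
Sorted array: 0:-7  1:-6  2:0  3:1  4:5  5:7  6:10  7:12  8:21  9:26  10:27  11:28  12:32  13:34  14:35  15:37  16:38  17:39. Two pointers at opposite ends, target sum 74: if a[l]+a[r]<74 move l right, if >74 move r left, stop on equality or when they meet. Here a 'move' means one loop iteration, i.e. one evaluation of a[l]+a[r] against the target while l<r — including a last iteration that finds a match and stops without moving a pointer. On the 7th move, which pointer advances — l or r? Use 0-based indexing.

l

[0,17] -7+39=32 <74 → l++
[1,17] -6+39=33 <74 → l++
[2,17] 0+39=39 <74 → l++
[3,17] 1+39=40 <74 → l++
[4,17] 5+39=44 <74 → l++
[5,17] 7+39=46 <74 → l++
[6,17] 10+39=49 <74 → l++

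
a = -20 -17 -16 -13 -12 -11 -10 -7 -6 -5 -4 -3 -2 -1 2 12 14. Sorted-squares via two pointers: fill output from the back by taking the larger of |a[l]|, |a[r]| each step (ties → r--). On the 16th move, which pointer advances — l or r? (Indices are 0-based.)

[0,16] |-20|>|14| out[16]=400 → l++
[1,16] |-17|>|14| out[15]=289 → l++
[2,16] |-16|>|14| out[14]=256 → l++
[3,16] |-13|<=|14| out[13]=196 → r--
[3,15] |-13|>|12| out[12]=169 → l++
[4,15] |-12|<=|12| out[11]=144 → r--
[4,14] |-12|>|2| out[10]=144 → l++
[5,14] |-11|>|2| out[9]=121 → l++
[6,14] |-10|>|2| out[8]=100 → l++
[7,14] |-7|>|2| out[7]=49 → l++
[8,14] |-6|>|2| out[6]=36 → l++
[9,14] |-5|>|2| out[5]=25 → l++
[10,14] |-4|>|2| out[4]=16 → l++
[11,14] |-3|>|2| out[3]=9 → l++
[12,14] |-2|<=|2| out[2]=4 → r--
[12,13] |-2|>|-1| out[1]=4 → l++

l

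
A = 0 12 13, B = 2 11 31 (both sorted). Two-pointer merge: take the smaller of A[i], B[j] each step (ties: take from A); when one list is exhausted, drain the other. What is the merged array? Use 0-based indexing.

[i=0,j=0] A[i]=0<=B[j]=2 take 0 → i++
[i=1,j=0] A[i]=12>B[j]=2 take 2 → j++
[i=1,j=1] A[i]=12>B[j]=11 take 11 → j++
[i=1,j=2] A[i]=12<=B[j]=31 take 12 → i++
[i=2,j=2] A[i]=13<=B[j]=31 take 13 → i++
[i=3,j=2] A done, take B[j]=31 → j++

[0, 2, 11, 12, 13, 31]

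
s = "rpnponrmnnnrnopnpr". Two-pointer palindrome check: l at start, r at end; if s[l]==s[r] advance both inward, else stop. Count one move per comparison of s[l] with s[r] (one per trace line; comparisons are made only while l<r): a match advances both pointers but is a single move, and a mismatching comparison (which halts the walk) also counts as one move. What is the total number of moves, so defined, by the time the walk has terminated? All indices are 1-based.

8 moves

l=1 r=18: 'r'=='r', l++,r--
l=2 r=17: 'p'=='p', l++,r--
l=3 r=16: 'n'=='n', l++,r--
l=4 r=15: 'p'=='p', l++,r--
l=5 r=14: 'o'=='o', l++,r--
l=6 r=13: 'n'=='n', l++,r--
l=7 r=12: 'r'=='r', l++,r--
l=8 r=11: 'm'!='n', stop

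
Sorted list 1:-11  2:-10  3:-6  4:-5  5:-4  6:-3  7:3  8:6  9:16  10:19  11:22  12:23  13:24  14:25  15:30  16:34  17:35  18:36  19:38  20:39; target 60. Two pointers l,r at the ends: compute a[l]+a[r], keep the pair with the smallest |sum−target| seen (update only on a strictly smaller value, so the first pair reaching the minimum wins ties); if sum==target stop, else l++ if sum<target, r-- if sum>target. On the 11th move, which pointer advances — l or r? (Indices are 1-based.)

r

l=1 r=20: -11+39=28 d=32 *, l++
l=2 r=20: -10+39=29 d=31 *, l++
l=3 r=20: -6+39=33 d=27 *, l++
l=4 r=20: -5+39=34 d=26 *, l++
l=5 r=20: -4+39=35 d=25 *, l++
l=6 r=20: -3+39=36 d=24 *, l++
l=7 r=20: 3+39=42 d=18 *, l++
l=8 r=20: 6+39=45 d=15 *, l++
l=9 r=20: 16+39=55 d=5 *, l++
l=10 r=20: 19+39=58 d=2 *, l++
l=11 r=20: 22+39=61 d=1 *, r--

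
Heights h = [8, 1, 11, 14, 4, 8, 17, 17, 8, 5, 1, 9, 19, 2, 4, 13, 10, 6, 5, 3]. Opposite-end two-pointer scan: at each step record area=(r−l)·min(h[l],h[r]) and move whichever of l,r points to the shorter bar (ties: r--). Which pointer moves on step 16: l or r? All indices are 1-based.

l

[1,20] min(8,3)*19=57 best=57 * → r--
[1,19] min(8,5)*18=90 best=90 * → r--
[1,18] min(8,6)*17=102 best=102 * → r--
[1,17] min(8,10)*16=128 best=128 * → l++
[2,17] min(1,10)*15=15 best=128 → l++
[3,17] min(11,10)*14=140 best=140 * → r--
[3,16] min(11,13)*13=143 best=143 * → l++
[4,16] min(14,13)*12=156 best=156 * → r--
[4,15] min(14,4)*11=44 best=156 → r--
[4,14] min(14,2)*10=20 best=156 → r--
[4,13] min(14,19)*9=126 best=156 → l++
[5,13] min(4,19)*8=32 best=156 → l++
[6,13] min(8,19)*7=56 best=156 → l++
[7,13] min(17,19)*6=102 best=156 → l++
[8,13] min(17,19)*5=85 best=156 → l++
[9,13] min(8,19)*4=32 best=156 → l++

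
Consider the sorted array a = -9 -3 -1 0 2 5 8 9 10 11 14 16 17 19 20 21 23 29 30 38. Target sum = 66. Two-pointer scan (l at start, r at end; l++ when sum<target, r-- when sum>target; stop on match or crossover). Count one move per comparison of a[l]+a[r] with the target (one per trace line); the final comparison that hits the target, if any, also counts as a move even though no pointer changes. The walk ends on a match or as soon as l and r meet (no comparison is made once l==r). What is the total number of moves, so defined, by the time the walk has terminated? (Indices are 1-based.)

19 moves

l=1 r=20: -9+38=29 <66, l++
l=2 r=20: -3+38=35 <66, l++
l=3 r=20: -1+38=37 <66, l++
l=4 r=20: 0+38=38 <66, l++
l=5 r=20: 2+38=40 <66, l++
l=6 r=20: 5+38=43 <66, l++
l=7 r=20: 8+38=46 <66, l++
l=8 r=20: 9+38=47 <66, l++
l=9 r=20: 10+38=48 <66, l++
l=10 r=20: 11+38=49 <66, l++
l=11 r=20: 14+38=52 <66, l++
l=12 r=20: 16+38=54 <66, l++
l=13 r=20: 17+38=55 <66, l++
l=14 r=20: 19+38=57 <66, l++
l=15 r=20: 20+38=58 <66, l++
l=16 r=20: 21+38=59 <66, l++
l=17 r=20: 23+38=61 <66, l++
l=18 r=20: 29+38=67 >66, r--
l=18 r=19: 29+30=59 <66, l++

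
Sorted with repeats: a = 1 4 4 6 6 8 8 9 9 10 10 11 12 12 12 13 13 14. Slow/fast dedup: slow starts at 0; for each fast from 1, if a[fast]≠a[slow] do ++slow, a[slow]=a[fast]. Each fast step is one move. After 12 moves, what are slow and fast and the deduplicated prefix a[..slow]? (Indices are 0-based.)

(s=0,f=1) a[fast]=4≠a[slow]=1 write a[1]=4 → slow++,fast++
(s=1,f=2) a[fast]=4=a[slow] dup → fast++
(s=1,f=3) a[fast]=6≠a[slow]=4 write a[2]=6 → slow++,fast++
(s=2,f=4) a[fast]=6=a[slow] dup → fast++
(s=2,f=5) a[fast]=8≠a[slow]=6 write a[3]=8 → slow++,fast++
(s=3,f=6) a[fast]=8=a[slow] dup → fast++
(s=3,f=7) a[fast]=9≠a[slow]=8 write a[4]=9 → slow++,fast++
(s=4,f=8) a[fast]=9=a[slow] dup → fast++
(s=4,f=9) a[fast]=10≠a[slow]=9 write a[5]=10 → slow++,fast++
(s=5,f=10) a[fast]=10=a[slow] dup → fast++
(s=5,f=11) a[fast]=11≠a[slow]=10 write a[6]=11 → slow++,fast++
(s=6,f=12) a[fast]=12≠a[slow]=11 write a[7]=12 → slow++,fast++

slow=7, fast=13, prefix=[1, 4, 6, 8, 9, 10, 11, 12]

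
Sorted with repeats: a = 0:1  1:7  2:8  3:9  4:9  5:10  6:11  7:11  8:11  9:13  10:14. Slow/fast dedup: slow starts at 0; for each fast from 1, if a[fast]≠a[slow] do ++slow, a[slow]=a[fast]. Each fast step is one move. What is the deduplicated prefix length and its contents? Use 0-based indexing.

length 8; prefix = [1, 7, 8, 9, 10, 11, 13, 14]

slow=0 fast=1: a[fast]=7≠a[slow]=1 write a[1]=7, slow++,fast++
slow=1 fast=2: a[fast]=8≠a[slow]=7 write a[2]=8, slow++,fast++
slow=2 fast=3: a[fast]=9≠a[slow]=8 write a[3]=9, slow++,fast++
slow=3 fast=4: a[fast]=9=a[slow] dup, fast++
slow=3 fast=5: a[fast]=10≠a[slow]=9 write a[4]=10, slow++,fast++
slow=4 fast=6: a[fast]=11≠a[slow]=10 write a[5]=11, slow++,fast++
slow=5 fast=7: a[fast]=11=a[slow] dup, fast++
slow=5 fast=8: a[fast]=11=a[slow] dup, fast++
slow=5 fast=9: a[fast]=13≠a[slow]=11 write a[6]=13, slow++,fast++
slow=6 fast=10: a[fast]=14≠a[slow]=13 write a[7]=14, slow++,fast++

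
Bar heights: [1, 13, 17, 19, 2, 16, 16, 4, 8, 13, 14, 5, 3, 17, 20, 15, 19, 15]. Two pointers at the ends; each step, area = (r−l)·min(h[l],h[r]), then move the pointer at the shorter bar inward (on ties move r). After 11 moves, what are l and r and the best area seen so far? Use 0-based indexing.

[0,17] min(1,15)*17=17 best=17 * → l++
[1,17] min(13,15)*16=208 best=208 * → l++
[2,17] min(17,15)*15=225 best=225 * → r--
[2,16] min(17,19)*14=238 best=238 * → l++
[3,16] min(19,19)*13=247 best=247 * → r--
[3,15] min(19,15)*12=180 best=247 → r--
[3,14] min(19,20)*11=209 best=247 → l++
[4,14] min(2,20)*10=20 best=247 → l++
[5,14] min(16,20)*9=144 best=247 → l++
[6,14] min(16,20)*8=128 best=247 → l++
[7,14] min(4,20)*7=28 best=247 → l++

l=8, r=14, best area=247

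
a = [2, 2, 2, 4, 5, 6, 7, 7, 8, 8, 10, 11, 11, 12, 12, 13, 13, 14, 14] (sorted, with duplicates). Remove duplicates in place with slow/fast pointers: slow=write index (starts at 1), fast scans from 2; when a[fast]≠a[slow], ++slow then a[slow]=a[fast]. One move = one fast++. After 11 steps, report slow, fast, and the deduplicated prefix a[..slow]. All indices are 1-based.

slow=8, fast=13, prefix=[2, 4, 5, 6, 7, 8, 10, 11]

slow=1 fast=2: a[fast]=2=a[slow] dup, fast++
slow=1 fast=3: a[fast]=2=a[slow] dup, fast++
slow=1 fast=4: a[fast]=4≠a[slow]=2 write a[2]=4, slow++,fast++
slow=2 fast=5: a[fast]=5≠a[slow]=4 write a[3]=5, slow++,fast++
slow=3 fast=6: a[fast]=6≠a[slow]=5 write a[4]=6, slow++,fast++
slow=4 fast=7: a[fast]=7≠a[slow]=6 write a[5]=7, slow++,fast++
slow=5 fast=8: a[fast]=7=a[slow] dup, fast++
slow=5 fast=9: a[fast]=8≠a[slow]=7 write a[6]=8, slow++,fast++
slow=6 fast=10: a[fast]=8=a[slow] dup, fast++
slow=6 fast=11: a[fast]=10≠a[slow]=8 write a[7]=10, slow++,fast++
slow=7 fast=12: a[fast]=11≠a[slow]=10 write a[8]=11, slow++,fast++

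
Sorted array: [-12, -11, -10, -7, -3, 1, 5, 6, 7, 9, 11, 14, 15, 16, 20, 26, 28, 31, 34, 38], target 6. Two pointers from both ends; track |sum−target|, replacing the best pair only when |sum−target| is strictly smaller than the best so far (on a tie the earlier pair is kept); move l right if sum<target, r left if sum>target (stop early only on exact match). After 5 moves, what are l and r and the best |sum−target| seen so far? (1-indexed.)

l=1, r=15, best |Δ|=8

l=1 r=20: -12+38=26 d=20 *, r--
l=1 r=19: -12+34=22 d=16 *, r--
l=1 r=18: -12+31=19 d=13 *, r--
l=1 r=17: -12+28=16 d=10 *, r--
l=1 r=16: -12+26=14 d=8 *, r--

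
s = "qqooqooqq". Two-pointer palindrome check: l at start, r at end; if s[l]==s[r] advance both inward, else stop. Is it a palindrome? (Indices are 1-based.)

l=1 r=9: 'q'=='q', l++,r--
l=2 r=8: 'q'=='q', l++,r--
l=3 r=7: 'o'=='o', l++,r--
l=4 r=6: 'o'=='o', l++,r--

palindrome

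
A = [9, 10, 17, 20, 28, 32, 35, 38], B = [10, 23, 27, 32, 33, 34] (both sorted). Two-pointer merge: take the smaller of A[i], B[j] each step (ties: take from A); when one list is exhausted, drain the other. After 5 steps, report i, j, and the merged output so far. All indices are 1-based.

[i=1,j=1] A[i]=9<=B[j]=10 take 9 → i++
[i=2,j=1] A[i]=10<=B[j]=10 take 10 → i++
[i=3,j=1] A[i]=17>B[j]=10 take 10 → j++
[i=3,j=2] A[i]=17<=B[j]=23 take 17 → i++
[i=4,j=2] A[i]=20<=B[j]=23 take 20 → i++

i=5, j=2, merged so far=[9, 10, 10, 17, 20]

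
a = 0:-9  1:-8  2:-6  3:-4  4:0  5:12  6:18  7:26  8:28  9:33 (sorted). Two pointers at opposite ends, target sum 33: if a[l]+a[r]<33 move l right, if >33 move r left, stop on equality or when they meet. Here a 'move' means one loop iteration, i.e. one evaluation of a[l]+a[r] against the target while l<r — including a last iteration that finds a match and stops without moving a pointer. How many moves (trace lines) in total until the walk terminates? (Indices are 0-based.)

l=0 r=9: -9+33=24 <33, l++
l=1 r=9: -8+33=25 <33, l++
l=2 r=9: -6+33=27 <33, l++
l=3 r=9: -4+33=29 <33, l++
l=4 r=9: 0+33=33, found

5 moves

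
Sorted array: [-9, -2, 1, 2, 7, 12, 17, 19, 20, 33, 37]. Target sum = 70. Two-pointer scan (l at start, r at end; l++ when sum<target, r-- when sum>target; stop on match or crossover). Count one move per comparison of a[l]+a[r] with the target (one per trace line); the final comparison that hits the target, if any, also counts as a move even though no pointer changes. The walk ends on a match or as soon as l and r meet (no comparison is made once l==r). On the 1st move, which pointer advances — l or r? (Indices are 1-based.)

l

[1,11] -9+37=28 <70 → l++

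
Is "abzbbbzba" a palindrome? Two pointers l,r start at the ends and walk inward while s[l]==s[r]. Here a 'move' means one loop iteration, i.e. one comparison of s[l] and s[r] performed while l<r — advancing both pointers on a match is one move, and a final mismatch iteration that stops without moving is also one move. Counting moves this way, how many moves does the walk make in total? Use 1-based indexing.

[1,9] 'a'=='a' → l++,r--
[2,8] 'b'=='b' → l++,r--
[3,7] 'z'=='z' → l++,r--
[4,6] 'b'=='b' → l++,r--

4 moves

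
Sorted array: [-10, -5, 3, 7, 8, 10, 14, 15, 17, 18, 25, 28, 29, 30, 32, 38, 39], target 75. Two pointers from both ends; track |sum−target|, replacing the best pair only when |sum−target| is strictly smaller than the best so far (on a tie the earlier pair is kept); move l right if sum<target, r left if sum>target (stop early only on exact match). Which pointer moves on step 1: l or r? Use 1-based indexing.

l=1 r=17: -10+39=29 d=46 *, l++

l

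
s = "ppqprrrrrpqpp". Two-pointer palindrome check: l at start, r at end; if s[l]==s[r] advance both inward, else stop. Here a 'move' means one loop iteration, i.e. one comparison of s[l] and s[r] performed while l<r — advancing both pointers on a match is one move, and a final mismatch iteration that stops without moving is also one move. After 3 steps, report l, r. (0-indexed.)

[0,12] 'p'=='p' → l++,r--
[1,11] 'p'=='p' → l++,r--
[2,10] 'q'=='q' → l++,r--

l=3, r=9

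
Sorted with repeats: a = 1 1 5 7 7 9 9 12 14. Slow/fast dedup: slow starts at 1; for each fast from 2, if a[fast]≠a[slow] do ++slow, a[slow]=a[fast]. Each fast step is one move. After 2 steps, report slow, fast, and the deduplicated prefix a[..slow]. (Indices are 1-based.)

slow=2, fast=4, prefix=[1, 5]

slow=1 fast=2: a[fast]=1=a[slow] dup, fast++
slow=1 fast=3: a[fast]=5≠a[slow]=1 write a[2]=5, slow++,fast++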